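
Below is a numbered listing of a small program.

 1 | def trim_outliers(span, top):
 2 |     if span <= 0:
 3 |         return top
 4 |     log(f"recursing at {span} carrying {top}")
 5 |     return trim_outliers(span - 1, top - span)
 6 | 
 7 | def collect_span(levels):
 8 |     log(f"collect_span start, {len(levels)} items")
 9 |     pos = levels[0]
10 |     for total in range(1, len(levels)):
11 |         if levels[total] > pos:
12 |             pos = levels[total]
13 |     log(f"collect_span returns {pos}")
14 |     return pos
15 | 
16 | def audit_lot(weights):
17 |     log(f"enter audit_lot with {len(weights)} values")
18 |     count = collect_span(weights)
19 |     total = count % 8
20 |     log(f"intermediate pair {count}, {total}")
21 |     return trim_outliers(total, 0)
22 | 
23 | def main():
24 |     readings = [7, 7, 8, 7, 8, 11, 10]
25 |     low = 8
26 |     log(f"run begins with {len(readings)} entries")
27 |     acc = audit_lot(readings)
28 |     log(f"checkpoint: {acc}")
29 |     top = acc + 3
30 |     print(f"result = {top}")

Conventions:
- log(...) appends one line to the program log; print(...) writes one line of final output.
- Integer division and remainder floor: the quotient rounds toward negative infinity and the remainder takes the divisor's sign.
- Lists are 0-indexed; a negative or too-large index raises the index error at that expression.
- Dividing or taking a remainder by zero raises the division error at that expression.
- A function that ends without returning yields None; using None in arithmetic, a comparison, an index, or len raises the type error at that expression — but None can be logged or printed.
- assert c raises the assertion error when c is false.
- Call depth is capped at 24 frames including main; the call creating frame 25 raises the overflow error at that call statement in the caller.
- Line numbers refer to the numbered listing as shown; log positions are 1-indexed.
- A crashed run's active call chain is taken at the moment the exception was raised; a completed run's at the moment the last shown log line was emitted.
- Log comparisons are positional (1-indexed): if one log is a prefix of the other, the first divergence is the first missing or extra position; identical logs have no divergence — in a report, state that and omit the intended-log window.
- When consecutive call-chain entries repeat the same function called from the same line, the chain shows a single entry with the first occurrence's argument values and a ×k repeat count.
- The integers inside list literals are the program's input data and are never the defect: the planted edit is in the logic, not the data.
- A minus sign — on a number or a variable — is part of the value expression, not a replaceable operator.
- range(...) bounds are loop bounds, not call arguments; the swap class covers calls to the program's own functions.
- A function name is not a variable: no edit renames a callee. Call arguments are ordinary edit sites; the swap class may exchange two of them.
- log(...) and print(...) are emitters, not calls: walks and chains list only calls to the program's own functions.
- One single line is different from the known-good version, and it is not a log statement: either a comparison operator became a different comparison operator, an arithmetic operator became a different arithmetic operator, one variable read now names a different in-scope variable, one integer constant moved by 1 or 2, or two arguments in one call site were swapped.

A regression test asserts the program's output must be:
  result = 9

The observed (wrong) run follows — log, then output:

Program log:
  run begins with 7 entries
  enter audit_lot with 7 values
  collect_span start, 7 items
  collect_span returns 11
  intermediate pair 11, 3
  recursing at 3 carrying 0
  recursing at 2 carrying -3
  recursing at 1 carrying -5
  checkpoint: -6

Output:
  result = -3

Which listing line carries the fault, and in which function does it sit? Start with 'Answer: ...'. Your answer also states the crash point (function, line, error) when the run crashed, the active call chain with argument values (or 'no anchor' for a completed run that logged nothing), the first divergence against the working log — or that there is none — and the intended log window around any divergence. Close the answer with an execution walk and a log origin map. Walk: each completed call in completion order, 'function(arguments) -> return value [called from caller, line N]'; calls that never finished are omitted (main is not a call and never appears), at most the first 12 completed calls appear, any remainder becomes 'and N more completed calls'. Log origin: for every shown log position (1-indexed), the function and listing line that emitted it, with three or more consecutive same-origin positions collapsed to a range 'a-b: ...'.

Answer: the defect is in trim_outliers at line 5.
Core observation: At log position 7 the runs split — shown 'recursing at 2 carrying -3', but the working version logs 'recursing at 2 carrying 3'.
Call chain: main.
First divergence: position 7; shown 'recursing at 2 carrying -3' vs intended 'recursing at 2 carrying 3'.
Intended log window:
  5: intermediate pair 11, 3
  6: recursing at 3 carrying 0
  7: recursing at 2 carrying 3
  8: recursing at 1 carrying 5
Execution walk:
  collect_span([7, 7, 8, 7, 8, 11, 10]) -> 11  [called from audit_lot, line 18]
  trim_outliers(0, -6) -> -6  [called from trim_outliers, line 5]
  trim_outliers(1, -5) -> -6  [called from trim_outliers, line 5]
  trim_outliers(2, -3) -> -6  [called from trim_outliers, line 5]
  trim_outliers(3, 0) -> -6  [called from audit_lot, line 21]
  audit_lot([7, 7, 8, 7, 8, 11, 10]) -> -6  [called from main, line 27]
Log line origins:
  1 — main, line 26
  2 — audit_lot, line 17
  3 — collect_span, line 8
  4 — collect_span, line 13
  5 — audit_lot, line 20
  6-8 — trim_outliers, line 4
  9 — main, line 28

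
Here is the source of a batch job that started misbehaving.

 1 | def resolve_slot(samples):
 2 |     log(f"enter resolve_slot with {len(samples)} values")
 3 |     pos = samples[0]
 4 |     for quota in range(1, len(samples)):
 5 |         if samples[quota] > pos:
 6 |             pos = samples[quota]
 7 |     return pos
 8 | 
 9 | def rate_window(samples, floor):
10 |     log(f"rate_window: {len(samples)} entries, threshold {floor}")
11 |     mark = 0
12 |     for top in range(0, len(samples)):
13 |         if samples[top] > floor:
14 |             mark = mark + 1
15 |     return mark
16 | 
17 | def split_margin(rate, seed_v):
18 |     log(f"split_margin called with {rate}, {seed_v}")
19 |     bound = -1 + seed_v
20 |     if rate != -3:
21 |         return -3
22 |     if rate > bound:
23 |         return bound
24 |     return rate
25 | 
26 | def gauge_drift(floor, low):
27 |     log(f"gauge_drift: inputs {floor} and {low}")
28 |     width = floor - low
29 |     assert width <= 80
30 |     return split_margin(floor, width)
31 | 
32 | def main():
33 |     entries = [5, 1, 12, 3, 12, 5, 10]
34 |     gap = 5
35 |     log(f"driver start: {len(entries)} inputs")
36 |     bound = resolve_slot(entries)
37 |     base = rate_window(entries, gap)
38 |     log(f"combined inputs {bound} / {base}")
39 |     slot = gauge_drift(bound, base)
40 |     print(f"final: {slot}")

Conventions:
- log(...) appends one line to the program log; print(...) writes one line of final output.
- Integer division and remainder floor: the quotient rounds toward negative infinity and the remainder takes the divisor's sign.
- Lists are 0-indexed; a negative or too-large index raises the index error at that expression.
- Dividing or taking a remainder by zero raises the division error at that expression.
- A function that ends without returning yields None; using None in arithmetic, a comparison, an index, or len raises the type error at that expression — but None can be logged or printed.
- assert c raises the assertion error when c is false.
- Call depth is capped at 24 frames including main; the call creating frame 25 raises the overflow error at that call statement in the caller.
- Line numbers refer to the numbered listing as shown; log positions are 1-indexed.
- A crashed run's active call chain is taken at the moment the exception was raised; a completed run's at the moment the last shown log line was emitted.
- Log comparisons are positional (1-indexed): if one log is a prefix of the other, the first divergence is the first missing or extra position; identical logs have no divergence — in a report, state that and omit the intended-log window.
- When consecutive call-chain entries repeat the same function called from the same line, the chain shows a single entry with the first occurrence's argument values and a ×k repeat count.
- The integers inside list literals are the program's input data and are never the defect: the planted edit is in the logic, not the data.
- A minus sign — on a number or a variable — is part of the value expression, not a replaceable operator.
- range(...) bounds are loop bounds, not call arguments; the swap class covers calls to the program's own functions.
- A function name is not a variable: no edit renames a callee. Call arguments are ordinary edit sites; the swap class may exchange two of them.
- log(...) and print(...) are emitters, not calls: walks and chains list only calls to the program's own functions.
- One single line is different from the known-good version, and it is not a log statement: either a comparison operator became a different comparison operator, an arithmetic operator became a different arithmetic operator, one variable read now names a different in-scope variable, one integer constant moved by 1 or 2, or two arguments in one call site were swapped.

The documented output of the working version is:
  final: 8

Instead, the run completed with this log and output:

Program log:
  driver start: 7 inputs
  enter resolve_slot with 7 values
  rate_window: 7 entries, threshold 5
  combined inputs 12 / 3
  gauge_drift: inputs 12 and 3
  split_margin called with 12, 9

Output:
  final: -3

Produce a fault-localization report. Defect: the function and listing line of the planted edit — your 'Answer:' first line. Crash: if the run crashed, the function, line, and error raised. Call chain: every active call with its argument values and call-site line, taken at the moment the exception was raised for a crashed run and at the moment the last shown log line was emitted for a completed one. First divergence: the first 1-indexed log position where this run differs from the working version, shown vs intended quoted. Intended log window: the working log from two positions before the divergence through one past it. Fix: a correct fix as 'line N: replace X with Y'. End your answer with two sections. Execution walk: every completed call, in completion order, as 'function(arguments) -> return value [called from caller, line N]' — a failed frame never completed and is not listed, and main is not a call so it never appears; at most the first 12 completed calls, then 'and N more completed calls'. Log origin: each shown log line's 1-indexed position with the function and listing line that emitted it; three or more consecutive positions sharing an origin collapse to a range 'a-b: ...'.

Answer: the defect is in split_margin at line 20.
Core observation: The logs agree in full; only the final output differs.
Call chain: main -> gauge_drift(12, 3) (called at line 39) -> split_margin(12, 9) (called at line 30).
First divergence: none; the two logs match at every position.
Execution walk:
  resolve_slot([5, 1, 12, 3, 12, 5, 10]) -> 12  [called from main, line 36]
  rate_window([5, 1, 12, 3, 12, 5, 10], 5) -> 3  [called from main, line 37]
  split_margin(12, 9) -> -3  [called from gauge_drift, line 30]
  gauge_drift(12, 3) -> -3  [called from main, line 39]
Log line origins:
  1: logged in main at line 35
  2: logged in resolve_slot at line 2
  3: logged in rate_window at line 10
  4: logged in main at line 38
  5: logged in gauge_drift at line 27
  6: logged in split_margin at line 18
A correct fix: line 20: replace `!=` with `<`.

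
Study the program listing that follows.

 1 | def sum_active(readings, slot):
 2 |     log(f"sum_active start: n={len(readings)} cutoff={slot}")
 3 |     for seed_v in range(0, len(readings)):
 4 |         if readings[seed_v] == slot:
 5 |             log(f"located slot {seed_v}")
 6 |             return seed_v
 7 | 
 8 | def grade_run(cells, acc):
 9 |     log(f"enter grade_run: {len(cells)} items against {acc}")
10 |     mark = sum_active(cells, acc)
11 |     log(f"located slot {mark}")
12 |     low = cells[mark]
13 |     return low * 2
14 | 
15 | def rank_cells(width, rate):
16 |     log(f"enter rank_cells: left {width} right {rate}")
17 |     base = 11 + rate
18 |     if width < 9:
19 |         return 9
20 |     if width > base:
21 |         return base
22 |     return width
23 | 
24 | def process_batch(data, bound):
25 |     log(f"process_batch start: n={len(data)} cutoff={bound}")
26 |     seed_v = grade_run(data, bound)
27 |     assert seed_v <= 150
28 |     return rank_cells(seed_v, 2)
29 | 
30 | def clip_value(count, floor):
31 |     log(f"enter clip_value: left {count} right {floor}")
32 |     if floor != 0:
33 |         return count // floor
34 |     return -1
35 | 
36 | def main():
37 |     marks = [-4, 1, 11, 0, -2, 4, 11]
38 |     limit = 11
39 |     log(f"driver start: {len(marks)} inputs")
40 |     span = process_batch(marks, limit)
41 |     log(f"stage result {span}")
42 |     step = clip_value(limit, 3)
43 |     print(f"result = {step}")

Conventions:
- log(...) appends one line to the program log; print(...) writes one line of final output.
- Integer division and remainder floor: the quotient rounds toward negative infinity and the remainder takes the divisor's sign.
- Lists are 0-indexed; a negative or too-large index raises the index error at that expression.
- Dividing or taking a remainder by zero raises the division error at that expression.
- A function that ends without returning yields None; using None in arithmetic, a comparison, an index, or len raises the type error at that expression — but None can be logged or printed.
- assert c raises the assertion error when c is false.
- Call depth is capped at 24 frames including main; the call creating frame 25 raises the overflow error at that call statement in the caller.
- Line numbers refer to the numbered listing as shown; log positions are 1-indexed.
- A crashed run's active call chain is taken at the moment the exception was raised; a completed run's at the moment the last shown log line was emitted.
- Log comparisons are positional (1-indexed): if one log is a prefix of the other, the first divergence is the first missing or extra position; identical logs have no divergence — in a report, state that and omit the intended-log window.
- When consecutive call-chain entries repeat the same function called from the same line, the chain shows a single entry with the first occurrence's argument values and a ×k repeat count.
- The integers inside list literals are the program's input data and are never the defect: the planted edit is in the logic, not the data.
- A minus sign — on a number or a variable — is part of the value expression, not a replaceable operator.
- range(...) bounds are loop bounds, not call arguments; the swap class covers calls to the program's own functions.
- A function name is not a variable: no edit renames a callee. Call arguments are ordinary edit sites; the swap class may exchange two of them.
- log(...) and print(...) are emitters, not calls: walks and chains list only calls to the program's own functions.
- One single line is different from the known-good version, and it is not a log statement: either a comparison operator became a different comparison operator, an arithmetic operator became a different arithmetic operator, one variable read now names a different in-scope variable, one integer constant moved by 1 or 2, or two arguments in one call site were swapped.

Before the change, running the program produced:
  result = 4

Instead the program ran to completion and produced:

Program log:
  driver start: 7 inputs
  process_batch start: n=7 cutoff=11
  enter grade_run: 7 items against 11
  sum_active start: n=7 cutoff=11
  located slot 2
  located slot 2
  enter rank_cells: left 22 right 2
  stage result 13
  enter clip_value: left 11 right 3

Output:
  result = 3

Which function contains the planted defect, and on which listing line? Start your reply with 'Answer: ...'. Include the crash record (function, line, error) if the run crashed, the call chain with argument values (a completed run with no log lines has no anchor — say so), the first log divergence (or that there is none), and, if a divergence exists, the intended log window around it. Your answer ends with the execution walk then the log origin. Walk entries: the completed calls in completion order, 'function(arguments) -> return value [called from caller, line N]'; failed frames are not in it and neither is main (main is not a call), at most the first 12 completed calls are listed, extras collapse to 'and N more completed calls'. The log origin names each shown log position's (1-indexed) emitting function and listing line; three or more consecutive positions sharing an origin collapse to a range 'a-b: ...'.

Answer: the defect is in main at line 42.
Key observation: The log first diverges at position 9: the faulty run prints 'enter clip_value: left 11 right 3' where the working version prints 'enter clip_value: left 13 right 3'.
Call chain: main -> clip_value(11, 3) (called at line 42).
First divergence: position 9; shown 'enter clip_value: left 11 right 3' vs intended 'enter clip_value: left 13 right 3'.
Intended log window:
  7: enter rank_cells: left 22 right 2
  8: stage result 13
  9: enter clip_value: left 13 right 3
Execution walk:
  sum_active([-4, 1, 11, 0, -2, 4, 11], 11) -> 2  [called from grade_run, line 10]
  grade_run([-4, 1, 11, 0, -2, 4, 11], 11) -> 22  [called from process_batch, line 26]
  rank_cells(22, 2) -> 13  [called from process_batch, line 28]
  process_batch([-4, 1, 11, 0, -2, 4, 11], 11) -> 13  [called from main, line 40]
  clip_value(11, 3) -> 3  [called from main, line 42]
Log line origins:
  1: from main, line 39
  2: from process_batch, line 25
  3: from grade_run, line 9
  4: from sum_active, line 2
  5: from sum_active, line 5
  6: from grade_run, line 11
  7: from rank_cells, line 16
  8: from main, line 41
  9: from clip_value, line 31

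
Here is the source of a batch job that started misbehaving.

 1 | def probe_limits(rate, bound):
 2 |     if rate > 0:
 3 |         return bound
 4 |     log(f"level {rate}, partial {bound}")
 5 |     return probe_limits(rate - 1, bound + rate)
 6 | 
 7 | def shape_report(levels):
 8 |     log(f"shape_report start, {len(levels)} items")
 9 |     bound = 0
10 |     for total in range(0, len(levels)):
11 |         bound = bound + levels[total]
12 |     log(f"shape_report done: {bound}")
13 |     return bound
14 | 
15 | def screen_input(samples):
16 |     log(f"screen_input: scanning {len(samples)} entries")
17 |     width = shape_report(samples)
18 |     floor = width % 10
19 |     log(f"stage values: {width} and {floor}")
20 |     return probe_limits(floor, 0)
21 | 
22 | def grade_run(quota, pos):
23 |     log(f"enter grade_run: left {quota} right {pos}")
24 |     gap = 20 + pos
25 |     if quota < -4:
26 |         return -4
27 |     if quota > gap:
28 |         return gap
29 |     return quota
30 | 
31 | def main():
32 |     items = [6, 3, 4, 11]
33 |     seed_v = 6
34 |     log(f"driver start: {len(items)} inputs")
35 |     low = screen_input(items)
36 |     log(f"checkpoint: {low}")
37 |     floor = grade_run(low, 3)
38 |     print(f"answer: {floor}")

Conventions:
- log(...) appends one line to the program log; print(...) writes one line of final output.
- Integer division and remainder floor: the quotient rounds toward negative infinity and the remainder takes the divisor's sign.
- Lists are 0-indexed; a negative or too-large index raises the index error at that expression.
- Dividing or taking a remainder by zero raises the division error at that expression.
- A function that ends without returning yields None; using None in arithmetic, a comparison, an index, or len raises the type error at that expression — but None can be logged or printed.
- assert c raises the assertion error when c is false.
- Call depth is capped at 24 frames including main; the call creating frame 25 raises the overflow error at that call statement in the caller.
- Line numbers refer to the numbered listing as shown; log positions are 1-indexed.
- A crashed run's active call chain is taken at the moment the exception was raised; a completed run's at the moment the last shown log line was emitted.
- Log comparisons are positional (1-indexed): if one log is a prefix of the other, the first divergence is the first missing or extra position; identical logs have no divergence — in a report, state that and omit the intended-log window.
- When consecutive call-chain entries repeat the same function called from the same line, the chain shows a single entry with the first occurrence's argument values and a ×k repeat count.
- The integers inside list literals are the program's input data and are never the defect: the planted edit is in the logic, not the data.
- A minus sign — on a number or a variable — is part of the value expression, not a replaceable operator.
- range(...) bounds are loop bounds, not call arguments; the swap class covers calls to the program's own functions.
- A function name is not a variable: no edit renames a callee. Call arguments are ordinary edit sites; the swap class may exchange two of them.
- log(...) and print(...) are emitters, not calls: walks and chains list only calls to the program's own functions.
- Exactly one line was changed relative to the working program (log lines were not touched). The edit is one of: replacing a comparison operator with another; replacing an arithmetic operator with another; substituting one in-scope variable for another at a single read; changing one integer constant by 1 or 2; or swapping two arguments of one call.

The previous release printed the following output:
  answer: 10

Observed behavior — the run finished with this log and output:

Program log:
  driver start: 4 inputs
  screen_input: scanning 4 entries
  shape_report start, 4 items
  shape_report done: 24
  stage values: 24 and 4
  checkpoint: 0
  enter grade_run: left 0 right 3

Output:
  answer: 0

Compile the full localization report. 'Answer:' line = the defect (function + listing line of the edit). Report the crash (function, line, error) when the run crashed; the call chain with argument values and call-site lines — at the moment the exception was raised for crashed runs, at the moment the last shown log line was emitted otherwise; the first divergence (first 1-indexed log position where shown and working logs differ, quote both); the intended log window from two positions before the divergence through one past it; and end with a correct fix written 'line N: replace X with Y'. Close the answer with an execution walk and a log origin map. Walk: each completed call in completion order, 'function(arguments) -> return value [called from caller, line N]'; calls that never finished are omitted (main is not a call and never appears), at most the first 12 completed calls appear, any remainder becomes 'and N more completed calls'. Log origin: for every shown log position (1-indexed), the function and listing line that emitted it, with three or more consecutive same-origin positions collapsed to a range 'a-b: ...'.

Answer: the defect is in probe_limits at line 2.
The tell: Log line 6 is where behavior first shows: 'checkpoint: 0' appears instead of 'level 4, partial 0'.
Call chain: main -> grade_run(0, 3) (called at line 37).
First divergence: at position 6 the run shows 'checkpoint: 0' where the working version logs 'level 4, partial 0'.
Intended log window:
  4: shape_report done: 24
  5: stage values: 24 and 4
  6: level 4, partial 0
  7: level 3, partial 4
Execution walk:
  shape_report([6, 3, 4, 11]) -> 24  [called from screen_input, line 17]
  probe_limits(4, 0) -> 0  [called from screen_input, line 20]
  screen_input([6, 3, 4, 11]) -> 0  [called from main, line 35]
  grade_run(0, 3) -> 0  [called from main, line 37]
Origin of each log line:
  1: logged in main at line 34
  2: logged in screen_input at line 16
  3: logged in shape_report at line 8
  4: logged in shape_report at line 12
  5: logged in screen_input at line 19
  6: logged in main at line 36
  7: logged in grade_run at line 23
A correct fix: line 2: replace `>` with `<=`.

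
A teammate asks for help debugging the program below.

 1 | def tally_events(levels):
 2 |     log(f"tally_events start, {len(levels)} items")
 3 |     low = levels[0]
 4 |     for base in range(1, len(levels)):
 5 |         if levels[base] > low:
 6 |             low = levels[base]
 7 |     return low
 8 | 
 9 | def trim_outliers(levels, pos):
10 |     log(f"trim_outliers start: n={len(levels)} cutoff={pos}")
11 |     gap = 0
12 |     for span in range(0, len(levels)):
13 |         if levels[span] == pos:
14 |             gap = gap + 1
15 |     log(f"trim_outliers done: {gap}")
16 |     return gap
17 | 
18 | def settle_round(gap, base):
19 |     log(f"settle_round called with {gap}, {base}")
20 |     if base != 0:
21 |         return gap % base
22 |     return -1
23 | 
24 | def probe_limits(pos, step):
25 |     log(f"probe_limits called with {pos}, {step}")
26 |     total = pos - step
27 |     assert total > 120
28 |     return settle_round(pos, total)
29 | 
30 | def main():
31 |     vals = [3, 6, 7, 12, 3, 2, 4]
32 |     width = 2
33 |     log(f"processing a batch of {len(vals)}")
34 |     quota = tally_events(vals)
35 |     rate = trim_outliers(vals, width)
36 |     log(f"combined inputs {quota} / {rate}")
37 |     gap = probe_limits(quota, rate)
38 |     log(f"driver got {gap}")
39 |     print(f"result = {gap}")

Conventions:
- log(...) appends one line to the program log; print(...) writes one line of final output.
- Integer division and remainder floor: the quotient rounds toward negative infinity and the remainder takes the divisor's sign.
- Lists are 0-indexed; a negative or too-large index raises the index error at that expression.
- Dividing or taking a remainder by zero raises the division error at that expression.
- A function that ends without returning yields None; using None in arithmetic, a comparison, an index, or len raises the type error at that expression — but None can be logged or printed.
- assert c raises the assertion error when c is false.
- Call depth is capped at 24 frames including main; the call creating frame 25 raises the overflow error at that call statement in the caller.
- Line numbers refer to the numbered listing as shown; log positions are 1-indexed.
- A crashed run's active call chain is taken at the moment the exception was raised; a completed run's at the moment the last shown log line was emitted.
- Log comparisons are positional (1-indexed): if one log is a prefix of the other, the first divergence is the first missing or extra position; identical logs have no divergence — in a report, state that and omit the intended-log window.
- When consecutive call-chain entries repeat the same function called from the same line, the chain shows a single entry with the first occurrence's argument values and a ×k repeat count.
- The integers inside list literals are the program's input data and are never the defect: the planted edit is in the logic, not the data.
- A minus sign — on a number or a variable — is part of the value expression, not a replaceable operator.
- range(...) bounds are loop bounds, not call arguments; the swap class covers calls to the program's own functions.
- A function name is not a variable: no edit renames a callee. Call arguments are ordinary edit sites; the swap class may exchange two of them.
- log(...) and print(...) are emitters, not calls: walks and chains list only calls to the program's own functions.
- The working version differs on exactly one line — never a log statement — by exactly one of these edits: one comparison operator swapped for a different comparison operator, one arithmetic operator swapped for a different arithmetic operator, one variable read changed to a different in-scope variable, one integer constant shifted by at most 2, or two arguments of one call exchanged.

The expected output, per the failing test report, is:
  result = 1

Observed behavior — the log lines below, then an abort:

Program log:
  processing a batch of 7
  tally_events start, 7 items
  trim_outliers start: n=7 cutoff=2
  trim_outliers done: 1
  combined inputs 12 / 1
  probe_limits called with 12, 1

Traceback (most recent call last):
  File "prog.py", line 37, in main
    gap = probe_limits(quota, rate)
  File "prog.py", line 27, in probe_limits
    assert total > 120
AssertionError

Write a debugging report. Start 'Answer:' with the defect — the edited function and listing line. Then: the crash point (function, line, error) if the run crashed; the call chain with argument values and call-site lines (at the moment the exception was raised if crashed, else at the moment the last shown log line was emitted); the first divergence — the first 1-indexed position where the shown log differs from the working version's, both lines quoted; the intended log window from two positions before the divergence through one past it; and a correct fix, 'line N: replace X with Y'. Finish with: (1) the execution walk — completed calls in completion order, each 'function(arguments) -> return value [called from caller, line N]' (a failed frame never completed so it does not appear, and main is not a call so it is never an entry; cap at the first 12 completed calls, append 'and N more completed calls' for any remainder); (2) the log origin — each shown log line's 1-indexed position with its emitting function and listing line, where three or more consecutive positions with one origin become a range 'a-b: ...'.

Answer: the defect is in probe_limits at line 27.
Core observation: A complete run would log 'settle_round called with 12, 11' next, but this one stopped at 6 lines.
Crash: probe_limits, line 27, AssertionError.
Call chain: main -> probe_limits(12, 1) (called at line 37).
First divergence: position 7; the shown log stops at 6 lines while the working version next logs 'settle_round called with 12, 11'.
Intended log window:
  5: combined inputs 12 / 1
  6: probe_limits called with 12, 1
  7: settle_round called with 12, 11
  8: driver got 1
Execution walk:
  tally_events([3, 6, 7, 12, 3, 2, 4]) -> 12  [called from main, line 34]
  trim_outliers([3, 6, 7, 12, 3, 2, 4], 2) -> 1  [called from main, line 35]
Log origins:
  1: from main, line 33
  2: from tally_events, line 2
  3: from trim_outliers, line 10
  4: from trim_outliers, line 15
  5: from main, line 36
  6: from probe_limits, line 25
A correct fix: line 27: replace `>` with `<=`.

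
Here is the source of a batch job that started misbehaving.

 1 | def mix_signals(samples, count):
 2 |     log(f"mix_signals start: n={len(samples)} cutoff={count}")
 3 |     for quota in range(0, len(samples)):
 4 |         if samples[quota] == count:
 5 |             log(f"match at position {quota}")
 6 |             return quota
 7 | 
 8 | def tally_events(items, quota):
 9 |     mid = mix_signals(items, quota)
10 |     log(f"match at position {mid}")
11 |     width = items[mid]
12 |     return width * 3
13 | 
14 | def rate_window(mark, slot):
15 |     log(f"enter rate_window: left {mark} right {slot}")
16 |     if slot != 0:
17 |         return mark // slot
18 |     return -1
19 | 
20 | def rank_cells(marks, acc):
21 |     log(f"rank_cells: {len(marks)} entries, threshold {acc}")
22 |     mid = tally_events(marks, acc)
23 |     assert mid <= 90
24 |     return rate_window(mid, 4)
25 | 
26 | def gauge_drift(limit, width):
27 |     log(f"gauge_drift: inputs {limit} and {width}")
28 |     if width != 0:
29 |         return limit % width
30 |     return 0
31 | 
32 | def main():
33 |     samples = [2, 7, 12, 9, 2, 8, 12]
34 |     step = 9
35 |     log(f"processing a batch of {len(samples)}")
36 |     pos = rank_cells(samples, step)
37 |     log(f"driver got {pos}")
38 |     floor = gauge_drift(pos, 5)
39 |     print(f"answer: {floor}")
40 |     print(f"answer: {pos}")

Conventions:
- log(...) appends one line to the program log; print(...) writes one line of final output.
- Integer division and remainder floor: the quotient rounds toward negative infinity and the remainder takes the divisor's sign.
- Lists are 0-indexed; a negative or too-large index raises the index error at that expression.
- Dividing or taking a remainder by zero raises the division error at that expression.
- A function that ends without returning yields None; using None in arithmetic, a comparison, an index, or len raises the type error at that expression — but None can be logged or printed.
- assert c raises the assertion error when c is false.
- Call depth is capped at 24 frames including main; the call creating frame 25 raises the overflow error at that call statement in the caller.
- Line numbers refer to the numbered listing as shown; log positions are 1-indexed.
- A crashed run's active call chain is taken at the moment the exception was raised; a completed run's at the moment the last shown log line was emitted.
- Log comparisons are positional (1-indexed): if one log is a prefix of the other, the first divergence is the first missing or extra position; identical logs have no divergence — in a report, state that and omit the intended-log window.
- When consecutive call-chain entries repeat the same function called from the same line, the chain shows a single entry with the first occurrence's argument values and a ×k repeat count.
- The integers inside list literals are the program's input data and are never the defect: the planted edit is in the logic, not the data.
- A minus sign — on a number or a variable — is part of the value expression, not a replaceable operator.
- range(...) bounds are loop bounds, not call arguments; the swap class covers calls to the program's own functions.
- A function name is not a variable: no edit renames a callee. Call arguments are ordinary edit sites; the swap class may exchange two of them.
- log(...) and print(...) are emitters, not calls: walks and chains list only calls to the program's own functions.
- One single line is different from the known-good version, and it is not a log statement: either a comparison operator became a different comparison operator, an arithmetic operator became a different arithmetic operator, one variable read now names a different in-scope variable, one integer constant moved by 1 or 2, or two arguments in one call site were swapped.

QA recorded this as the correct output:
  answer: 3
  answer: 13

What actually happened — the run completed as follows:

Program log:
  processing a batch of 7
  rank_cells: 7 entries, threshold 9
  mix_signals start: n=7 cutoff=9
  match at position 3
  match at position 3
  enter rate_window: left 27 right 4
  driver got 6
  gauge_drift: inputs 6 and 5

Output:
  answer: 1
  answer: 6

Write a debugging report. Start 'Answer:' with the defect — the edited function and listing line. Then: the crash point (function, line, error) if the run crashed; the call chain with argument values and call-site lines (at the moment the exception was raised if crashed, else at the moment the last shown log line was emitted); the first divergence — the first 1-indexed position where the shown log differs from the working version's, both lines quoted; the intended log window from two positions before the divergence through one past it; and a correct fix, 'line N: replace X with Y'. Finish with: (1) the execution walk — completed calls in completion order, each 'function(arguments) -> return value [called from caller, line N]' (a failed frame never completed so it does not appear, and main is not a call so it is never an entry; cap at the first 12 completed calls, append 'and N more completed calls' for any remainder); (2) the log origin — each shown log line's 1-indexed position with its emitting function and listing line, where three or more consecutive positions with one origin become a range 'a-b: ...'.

Answer: the defect is in rank_cells at line 24.
Key fact: At log position 6 the runs split — shown 'enter rate_window: left 27 right 4', but the working version logs 'enter rate_window: left 27 right 2'.
Call chain: main -> gauge_drift(6, 5) (called at line 38).
First divergence: at position 6 the run shows 'enter rate_window: left 27 right 4' where the working version logs 'enter rate_window: left 27 right 2'.
Intended log window:
  4: match at position 3
  5: match at position 3
  6: enter rate_window: left 27 right 2
  7: driver got 13
Execution walk:
  mix_signals([2, 7, 12, 9, 2, 8, 12], 9) -> 3  [called from tally_events, line 9]
  tally_events([2, 7, 12, 9, 2, 8, 12], 9) -> 27  [called from rank_cells, line 22]
  rate_window(27, 4) -> 6  [called from rank_cells, line 24]
  rank_cells([2, 7, 12, 9, 2, 8, 12], 9) -> 6  [called from main, line 36]
  gauge_drift(6, 5) -> 1  [called from main, line 38]
Log line origins:
  1 — main, line 35
  2 — rank_cells, line 21
  3 — mix_signals, line 2
  4 — mix_signals, line 5
  5 — tally_events, line 10
  6 — rate_window, line 15
  7 — main, line 37
  8 — gauge_drift, line 27
A correct fix: line 24: replace `4` with `2`.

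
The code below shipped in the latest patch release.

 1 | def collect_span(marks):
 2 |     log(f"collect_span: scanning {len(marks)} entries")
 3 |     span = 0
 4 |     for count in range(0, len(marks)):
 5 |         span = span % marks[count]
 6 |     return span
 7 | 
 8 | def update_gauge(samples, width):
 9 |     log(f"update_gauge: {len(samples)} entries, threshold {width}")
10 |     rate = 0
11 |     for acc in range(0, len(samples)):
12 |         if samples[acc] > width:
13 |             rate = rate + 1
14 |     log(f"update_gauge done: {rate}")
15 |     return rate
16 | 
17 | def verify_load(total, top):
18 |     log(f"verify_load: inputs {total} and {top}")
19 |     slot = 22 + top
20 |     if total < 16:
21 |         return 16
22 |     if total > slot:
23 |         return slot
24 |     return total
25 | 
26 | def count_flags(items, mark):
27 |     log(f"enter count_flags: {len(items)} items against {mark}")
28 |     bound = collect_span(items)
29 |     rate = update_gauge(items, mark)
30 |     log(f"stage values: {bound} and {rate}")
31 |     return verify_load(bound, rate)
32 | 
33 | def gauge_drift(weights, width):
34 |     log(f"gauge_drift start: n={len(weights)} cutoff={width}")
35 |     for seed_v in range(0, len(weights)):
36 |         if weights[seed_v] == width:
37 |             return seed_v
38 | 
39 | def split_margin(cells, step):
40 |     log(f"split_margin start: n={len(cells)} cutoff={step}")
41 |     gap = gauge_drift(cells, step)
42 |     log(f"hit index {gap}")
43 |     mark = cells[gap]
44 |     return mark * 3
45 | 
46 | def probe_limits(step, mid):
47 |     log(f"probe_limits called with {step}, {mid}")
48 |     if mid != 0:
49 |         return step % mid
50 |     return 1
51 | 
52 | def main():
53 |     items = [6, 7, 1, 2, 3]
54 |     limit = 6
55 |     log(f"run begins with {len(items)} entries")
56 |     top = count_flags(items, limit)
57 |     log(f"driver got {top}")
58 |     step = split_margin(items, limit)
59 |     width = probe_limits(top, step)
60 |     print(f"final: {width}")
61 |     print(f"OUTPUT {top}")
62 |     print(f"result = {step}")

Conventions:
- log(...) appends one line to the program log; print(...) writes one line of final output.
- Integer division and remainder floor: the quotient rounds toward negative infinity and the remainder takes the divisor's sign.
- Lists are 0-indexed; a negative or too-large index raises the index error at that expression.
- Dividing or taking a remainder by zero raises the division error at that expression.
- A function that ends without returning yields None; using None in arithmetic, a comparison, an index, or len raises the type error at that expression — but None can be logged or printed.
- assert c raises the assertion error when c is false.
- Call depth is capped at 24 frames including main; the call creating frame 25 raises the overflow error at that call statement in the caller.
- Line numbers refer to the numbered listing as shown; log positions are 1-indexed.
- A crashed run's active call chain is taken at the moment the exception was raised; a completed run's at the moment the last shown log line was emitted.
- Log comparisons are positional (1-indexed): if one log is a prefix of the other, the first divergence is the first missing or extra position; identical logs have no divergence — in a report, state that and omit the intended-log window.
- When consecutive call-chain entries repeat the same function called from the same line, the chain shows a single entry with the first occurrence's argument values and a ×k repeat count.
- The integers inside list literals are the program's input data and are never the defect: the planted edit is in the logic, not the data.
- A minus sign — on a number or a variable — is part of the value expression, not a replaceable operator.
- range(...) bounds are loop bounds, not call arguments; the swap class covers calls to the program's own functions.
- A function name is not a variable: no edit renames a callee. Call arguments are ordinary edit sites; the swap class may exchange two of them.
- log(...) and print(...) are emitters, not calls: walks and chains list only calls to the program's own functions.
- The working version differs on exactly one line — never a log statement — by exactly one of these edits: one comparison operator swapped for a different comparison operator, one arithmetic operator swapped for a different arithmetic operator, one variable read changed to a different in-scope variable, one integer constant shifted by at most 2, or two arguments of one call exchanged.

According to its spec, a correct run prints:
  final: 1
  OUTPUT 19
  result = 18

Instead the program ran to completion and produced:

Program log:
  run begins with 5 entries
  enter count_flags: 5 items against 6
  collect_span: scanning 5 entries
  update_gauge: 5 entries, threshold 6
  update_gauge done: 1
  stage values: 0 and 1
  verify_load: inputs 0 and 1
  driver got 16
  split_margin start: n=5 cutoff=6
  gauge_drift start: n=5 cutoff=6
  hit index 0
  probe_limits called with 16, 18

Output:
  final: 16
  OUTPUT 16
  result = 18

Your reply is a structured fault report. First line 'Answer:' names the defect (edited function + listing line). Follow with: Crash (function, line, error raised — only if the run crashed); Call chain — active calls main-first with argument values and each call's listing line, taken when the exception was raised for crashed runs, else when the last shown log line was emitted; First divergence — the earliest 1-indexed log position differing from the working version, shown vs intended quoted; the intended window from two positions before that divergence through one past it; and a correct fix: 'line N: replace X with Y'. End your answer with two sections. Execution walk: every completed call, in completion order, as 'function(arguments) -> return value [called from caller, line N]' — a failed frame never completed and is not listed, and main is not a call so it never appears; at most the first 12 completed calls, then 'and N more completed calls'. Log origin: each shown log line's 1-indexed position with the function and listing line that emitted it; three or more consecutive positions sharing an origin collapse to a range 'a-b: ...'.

Answer: the defect is in collect_span at line 5.
Key fact: At log position 6 the runs split — shown 'stage values: 0 and 1', but the working version logs 'stage values: 19 and 1'.
Call chain: main -> probe_limits(16, 18) (called at line 59).
First divergence: position 6 — shown 'stage values: 0 and 1', intended 'stage values: 19 and 1'.
Intended log window:
  4: update_gauge: 5 entries, threshold 6
  5: update_gauge done: 1
  6: stage values: 19 and 1
  7: verify_load: inputs 19 and 1
Execution walk:
  collect_span([6, 7, 1, 2, 3]) -> 0  [called from count_flags, line 28]
  update_gauge([6, 7, 1, 2, 3], 6) -> 1  [called from count_flags, line 29]
  verify_load(0, 1) -> 16  [called from count_flags, line 31]
  count_flags([6, 7, 1, 2, 3], 6) -> 16  [called from main, line 56]
  gauge_drift([6, 7, 1, 2, 3], 6) -> 0  [called from split_margin, line 41]
  split_margin([6, 7, 1, 2, 3], 6) -> 18  [called from main, line 58]
  probe_limits(16, 18) -> 16  [called from main, line 59]
Log origin:
  1 — main, line 55
  2 — count_flags, line 27
  3 — collect_span, line 2
  4 — update_gauge, line 9
  5 — update_gauge, line 14
  6 — count_flags, line 30
  7 — verify_load, line 18
  8 — main, line 57
  9 — split_margin, line 40
  10 — gauge_drift, line 34
  11 — split_margin, line 42
  12 — probe_limits, line 47
A correct fix: line 5: replace `%` with `+`.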